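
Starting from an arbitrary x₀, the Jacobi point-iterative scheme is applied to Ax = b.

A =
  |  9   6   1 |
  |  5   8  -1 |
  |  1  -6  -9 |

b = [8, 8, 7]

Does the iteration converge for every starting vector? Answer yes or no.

Diagonal D = diag(9, 8, -9); L, U strict lower/upper.
Jacobi: T = -D⁻¹(L+U), T[1,2] = -(-1)/(8) = +0.1250; T[1,1] = 0.
  T[0,:] = [+0.0000 -0.6667 -0.1111]
  T[1,:] = [-0.6250 +0.0000 +0.1250]
  T[2,:] = [+0.1111 -0.6667 +0.0000]
moduli |λ_i(T)| = 0.6387, 0.4419, 0.1968.
ρ = 0.6387; 0.6387 < 1: convergent.

yes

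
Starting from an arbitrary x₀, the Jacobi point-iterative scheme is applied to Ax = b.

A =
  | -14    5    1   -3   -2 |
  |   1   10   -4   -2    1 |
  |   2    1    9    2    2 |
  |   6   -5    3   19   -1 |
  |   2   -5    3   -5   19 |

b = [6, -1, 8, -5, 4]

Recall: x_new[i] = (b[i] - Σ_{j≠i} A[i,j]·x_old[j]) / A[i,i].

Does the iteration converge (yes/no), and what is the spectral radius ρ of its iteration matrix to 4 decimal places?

yes, ρ = 0.5399

Let D = diag(-14, 10, 9, 19, 19); L, U the strict triangles.
T_J = -D⁻¹(L+U): T[2,1] = -(1)/(9) = -0.1111; T[2,2] = 0.
  T[0,:] = [+0.0000 +0.3571 +0.0714 -0.2143 -0.1429]
  T[1,:] = [-0.1000 +0.0000 +0.4000 +0.2000 -0.1000]
  T[2,:] = [-0.2222 -0.1111 +0.0000 -0.2222 -0.2222]
  T[3,:] = [-0.3158 +0.2632 -0.1579 +0.0000 +0.0526]
  T[4,:] = [-0.1053 +0.2632 -0.1579 +0.2632 +0.0000]
|roots of det(T-λI)|: 0.5399, 0.4345, 0.4345, 0.4299, 0.1563.
spectral radius ρ = 0.5399; 0.5399 < 1: convergent.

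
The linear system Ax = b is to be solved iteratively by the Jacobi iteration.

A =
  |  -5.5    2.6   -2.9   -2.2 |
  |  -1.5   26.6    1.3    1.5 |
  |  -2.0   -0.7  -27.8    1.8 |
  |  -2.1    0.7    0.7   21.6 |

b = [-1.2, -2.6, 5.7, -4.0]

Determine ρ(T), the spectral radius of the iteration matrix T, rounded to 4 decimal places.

A = D + L + U where D = diag(-5.5, 26.6, -27.8, 21.6).
Jacobi T = -D⁻¹(L+U): T[3,1] = -(0.7)/(21.6) = -0.0324; T[3,3] = 0.
  T[0,:] = [+0.0000  +0.4727  -0.5273  -0.4000]
  T[1,:] = [+0.0564  +0.0000  -0.0489  -0.0564]
  T[2,:] = [-0.0719  -0.0252  +0.0000  +0.0647]
  T[3,:] = [+0.0972  -0.0324  -0.0324  +0.0000]
|roots of det(T-λI)|: 0.2022, 0.1496, 0.1496, 0.0346.
ρ(T) = max|λ| = 0.2022; 0.2022 < 1 ⇒ converges.

0.2022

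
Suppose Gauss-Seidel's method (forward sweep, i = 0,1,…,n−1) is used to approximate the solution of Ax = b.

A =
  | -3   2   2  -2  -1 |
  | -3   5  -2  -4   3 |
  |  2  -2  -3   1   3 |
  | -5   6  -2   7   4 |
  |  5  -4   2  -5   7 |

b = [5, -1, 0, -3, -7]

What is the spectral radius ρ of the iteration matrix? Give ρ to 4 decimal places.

Let D = diag(-3, 5, -3, 7, 7); L, U the strict triangles.
T_GS = -(D+L)⁻¹U: row 0 first, T[0,3] = -(-2)/(-3) = -0.6667; later rows by forward substitution.
  T[0,:] = [+0.0000  +0.6667  +0.6667  -0.6667  -0.3333]
  T[1,:] = [+0.0000  +0.4000  +0.8000  +0.4000  -0.8000]
  T[2,:] = [+0.0000  +0.1778  -0.0889  -0.3778  +1.3111]
  T[3,:] = [+0.0000  +0.1841  -0.2349  -0.9270  +0.2508]
  T[4,:] = [+0.0000  -0.1669  -0.1615  +0.1506  -0.4145]
|roots of det(T-λI)|: 1.2431, 0.4811, 0.2463, 0.2463, 0.0000.
ρ(T) = max|λ| = 1.2431; 1.2431 > 1, so it fails to converge.

1.2431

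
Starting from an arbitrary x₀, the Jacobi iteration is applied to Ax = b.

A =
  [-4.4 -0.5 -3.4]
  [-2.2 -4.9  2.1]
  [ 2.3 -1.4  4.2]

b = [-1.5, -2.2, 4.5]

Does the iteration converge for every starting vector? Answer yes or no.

Split A = D + L + U, D = diag(-4.4, -4.9, 4.2).
Jacobi T = -D⁻¹(L+U): T[1,0] = -(-2.2)/(-4.9) = -0.4490; T[1,1] = 0.
  T[0,:] = [+0.0000, -0.1136, -0.7727]
  T[1,:] = [-0.4490, +0.0000, +0.4286]
  T[2,:] = [-0.5476, +0.3333, +0.0000]
|eigenvalues of T|: 0.8822, 0.6235, 0.2587.
spectral radius ρ = 0.8822; 0.8822 < 1: convergent.

yes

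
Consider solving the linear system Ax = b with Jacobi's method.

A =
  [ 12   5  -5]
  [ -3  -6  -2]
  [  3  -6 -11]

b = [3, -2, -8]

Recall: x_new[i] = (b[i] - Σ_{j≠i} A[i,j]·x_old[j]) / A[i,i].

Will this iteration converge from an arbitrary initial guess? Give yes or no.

yes

A = D + L + U where D = diag(12, -6, -11).
Jacobi T = -D⁻¹(L+U): T[0,1] = -(5)/(12) = -0.4167; T[0,0] = 0.
  T[0,:] = [+0.0000 -0.4167 +0.4167]
  T[1,:] = [-0.5000 +0.0000 -0.3333]
  T[2,:] = [+0.2727 -0.5455 +0.0000]
|roots of det(T-λI)|: 0.8286, 0.4276, 0.4276.
ρ(T) = max|λ| = 0.8286; 0.8286 < 1 ⇒ converges.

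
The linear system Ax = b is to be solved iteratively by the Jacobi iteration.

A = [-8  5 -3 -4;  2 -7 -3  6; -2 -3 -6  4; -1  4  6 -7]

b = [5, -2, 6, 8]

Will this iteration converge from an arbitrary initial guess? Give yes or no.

no

Let D = diag(-8, -7, -6, -7); L, U the strict triangles.
Jacobi: T = -D⁻¹(L+U), T[1,2] = -(-3)/(-7) = -0.4286; T[1,1] = 0.
  T[0,:] = [+0.0000  +0.6250  -0.3750  -0.5000]
  T[1,:] = [+0.2857  +0.0000  -0.4286  +0.8571]
  T[2,:] = [-0.3333  -0.5000  +0.0000  +0.6667]
  T[3,:] = [-0.1429  +0.5714  +0.8571  +0.0000]
|λ(T)| sorted: 1.3144, 0.9022, 0.7868, 0.3746.
spectral radius ρ = 1.3144; 1.3144 > 1 ⇒ diverges.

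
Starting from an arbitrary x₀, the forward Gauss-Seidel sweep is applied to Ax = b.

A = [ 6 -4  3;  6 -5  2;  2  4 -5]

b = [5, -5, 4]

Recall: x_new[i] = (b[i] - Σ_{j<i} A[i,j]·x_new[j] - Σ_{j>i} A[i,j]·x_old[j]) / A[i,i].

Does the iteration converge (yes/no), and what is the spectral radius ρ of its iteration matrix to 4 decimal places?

A = D + L + U where D = diag(6, -5, -5).
GS T = -(D+L)⁻¹U: row 0 first, T[0,1] = -(-4)/(6) = +0.6667; later rows by forward substitution.
  T[0,:] = [+0.0000  +0.6667  -0.5000]
  T[1,:] = [+0.0000  +0.8000  -0.2000]
  T[2,:] = [+0.0000  +0.9067  -0.3600]
eigenvalue magnitudes: 0.6138, 0.1738, 0.0000.
ρ = 0.6138; 0.6138 < 1: convergent.

yes, ρ = 0.6138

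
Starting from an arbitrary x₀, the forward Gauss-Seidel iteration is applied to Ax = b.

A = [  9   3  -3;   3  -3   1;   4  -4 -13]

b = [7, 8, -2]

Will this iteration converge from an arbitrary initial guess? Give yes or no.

A = D + L + U where D = diag(9, -3, -13).
Gauss-Seidel: T = -(D+L)⁻¹U, row 0 first, T[0,2] = -(-3)/(9) = +0.3333; later rows by forward substitution.
  T[0,:] = [+0.0000, -0.3333, +0.3333]
  T[1,:] = [+0.0000, -0.3333, +0.6667]
  T[2,:] = [+0.0000, +0.0000, -0.1026]
eigenvalue magnitudes: 0.3333, 0.1026, 0.0000.
spectral radius ρ = 0.3333; 0.3333 < 1 ⇒ converges.

yes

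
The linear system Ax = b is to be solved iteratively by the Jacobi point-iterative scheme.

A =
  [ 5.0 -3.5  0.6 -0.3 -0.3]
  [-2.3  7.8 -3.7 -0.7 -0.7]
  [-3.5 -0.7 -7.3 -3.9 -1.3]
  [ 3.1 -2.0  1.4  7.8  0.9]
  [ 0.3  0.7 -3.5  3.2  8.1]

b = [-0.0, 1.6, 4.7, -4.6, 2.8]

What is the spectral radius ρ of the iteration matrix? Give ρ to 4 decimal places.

Write A = D+L+U with D = diag(5, 7.8, -7.3, 7.8, 8.1).
T_J = -D⁻¹(L+U): T[4,0] = -(0.3)/(8.1) = -0.0370; T[4,4] = 0.
  T[0,:] = [+0.0000, +0.7000, -0.1200, +0.0600, +0.0600]
  T[1,:] = [+0.2949, +0.0000, +0.4744, +0.0897, +0.0897]
  T[2,:] = [-0.4795, -0.0959, +0.0000, -0.5342, -0.1781]
  T[3,:] = [-0.3974, +0.2564, -0.1795, +0.0000, -0.1154]
  T[4,:] = [-0.0370, -0.0864, +0.4321, -0.3951, +0.0000]
eigenvalue magnitudes: 0.8285, 0.4892, 0.4892, 0.3068, 0.0304.
ρ(T) = max|λ| = 0.8285; 0.8285 < 1, so it converges for any x₀.

0.8285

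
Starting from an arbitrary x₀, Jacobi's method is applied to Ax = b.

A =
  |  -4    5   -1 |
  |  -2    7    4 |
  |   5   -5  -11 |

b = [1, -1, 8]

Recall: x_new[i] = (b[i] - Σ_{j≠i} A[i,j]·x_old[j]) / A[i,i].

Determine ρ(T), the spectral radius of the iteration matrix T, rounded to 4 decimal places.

0.9083

Split A = D + L + U, D = diag(-4, 7, -11).
T_J = -D⁻¹(L+U): T[0,1] = -(5)/(-4) = +1.2500; T[0,0] = 0.
  T[0,:] = [+0.0000, +1.2500, -0.2500]
  T[1,:] = [+0.2857, +0.0000, -0.5714]
  T[2,:] = [+0.4545, -0.4545, +0.0000]
moduli |λ_i(T)| = 0.9083, 0.5672, 0.5672.
ρ = 0.9083; 0.9083 < 1, so it converges for any x₀.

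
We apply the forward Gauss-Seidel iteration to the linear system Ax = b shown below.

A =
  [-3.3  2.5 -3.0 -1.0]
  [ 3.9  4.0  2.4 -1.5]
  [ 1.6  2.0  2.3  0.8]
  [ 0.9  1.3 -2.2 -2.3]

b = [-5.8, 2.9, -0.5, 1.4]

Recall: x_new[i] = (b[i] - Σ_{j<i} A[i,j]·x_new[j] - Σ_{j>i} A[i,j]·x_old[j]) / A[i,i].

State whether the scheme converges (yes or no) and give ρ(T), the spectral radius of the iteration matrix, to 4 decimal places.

no, ρ = 1.3153

Let D = diag(-3.3, 4, 2.3, -2.3); L, U the strict triangles.
T_GS = -(D+L)⁻¹U: row 0 first, T[0,2] = -(-3)/(-3.3) = -0.9091; later rows by forward substitution.
  T[0,:] = [+0.0000, +0.7576, -0.9091, -0.3030]
  T[1,:] = [+0.0000, -0.7386, +0.2864, +0.6705]
  T[2,:] = [+0.0000, +0.1153, +0.3834, -0.7200]
  T[3,:] = [+0.0000, -0.2313, -0.5606, +0.9491]
|roots of det(T-λI)|: 1.3153, 0.6490, 0.0725, 0.0000.
spectral radius ρ = 1.3153; 1.3153 > 1, so it fails to converge.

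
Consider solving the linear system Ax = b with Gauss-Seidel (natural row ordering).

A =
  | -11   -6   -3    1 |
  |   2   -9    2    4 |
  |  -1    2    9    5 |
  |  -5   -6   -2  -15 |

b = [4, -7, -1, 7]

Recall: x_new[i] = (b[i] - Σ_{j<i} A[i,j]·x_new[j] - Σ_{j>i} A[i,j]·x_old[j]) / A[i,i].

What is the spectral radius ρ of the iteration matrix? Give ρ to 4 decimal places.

0.5026

Write A = D+L+U with D = diag(-11, -9, 9, -15).
Gauss-Seidel: T = -(D+L)⁻¹U, row 0 first, T[0,3] = -(1)/(-11) = +0.0909; later rows by forward substitution.
  T[0,:] = [+0.0000 -0.5455 -0.2727 +0.0909]
  T[1,:] = [+0.0000 -0.1212 +0.1616 +0.4646]
  T[2,:] = [+0.0000 -0.0337 -0.0662 -0.6487]
  T[3,:] = [+0.0000 +0.2348 +0.0351 -0.1297]
|eigenvalues of T|: 0.5026, 0.2113, 0.2113, 0.0000.
ρ(T) = max|λ| = 0.5026; 0.5026 < 1: convergent.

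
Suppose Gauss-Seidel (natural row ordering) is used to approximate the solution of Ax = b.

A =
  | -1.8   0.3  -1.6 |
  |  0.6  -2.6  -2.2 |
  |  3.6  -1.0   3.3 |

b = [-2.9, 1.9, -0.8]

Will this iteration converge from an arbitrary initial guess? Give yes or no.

Let D = diag(-1.8, -2.6, 3.3); L, U the strict triangles.
GS T = -(D+L)⁻¹U: row 0 first, T[0,2] = -(-1.6)/(-1.8) = -0.8889; later rows by forward substitution.
  T[0,:] = [+0.0000  +0.1667  -0.8889]
  T[1,:] = [+0.0000  +0.0385  -1.0513]
  T[2,:] = [+0.0000  -0.1702  +0.6511]
moduli |λ_i(T)| = 0.8670, 0.1774, 0.0000.
spectral radius ρ = 0.8670; 0.8670 < 1, so it converges for any x₀.

yes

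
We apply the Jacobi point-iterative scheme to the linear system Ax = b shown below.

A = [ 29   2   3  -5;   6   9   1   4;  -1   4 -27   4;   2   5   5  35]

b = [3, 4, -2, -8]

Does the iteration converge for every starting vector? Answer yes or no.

yes

Split A = D + L + U, D = diag(29, 9, -27, 35).
T_J = -D⁻¹(L+U): T[0,3] = -(-5)/(29) = +0.1724; T[0,0] = 0.
  T[0,:] = [+0.0000, -0.0690, -0.1034, +0.1724]
  T[1,:] = [-0.6667, +0.0000, -0.1111, -0.4444]
  T[2,:] = [-0.0370, +0.1481, +0.0000, +0.1481]
  T[3,:] = [-0.0571, -0.1429, -0.1429, +0.0000]
eigenvalue magnitudes: 0.4078, 0.2975, 0.2975, 0.0318.
ρ = 0.4078; 0.4078 < 1, so it converges for any x₀.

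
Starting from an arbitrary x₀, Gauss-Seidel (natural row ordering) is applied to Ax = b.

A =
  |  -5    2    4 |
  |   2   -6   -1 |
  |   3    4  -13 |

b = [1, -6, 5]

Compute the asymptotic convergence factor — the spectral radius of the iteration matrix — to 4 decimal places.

0.2969

Write A = D+L+U with D = diag(-5, -6, -13).
GS T = -(D+L)⁻¹U: row 0 first, T[0,1] = -(2)/(-5) = +0.4000; later rows by forward substitution.
  T[0,:] = [+0.0000  +0.4000  +0.8000]
  T[1,:] = [+0.0000  +0.1333  +0.1000]
  T[2,:] = [+0.0000  +0.1333  +0.2154]
|roots of det(T-λI)|: 0.2969, 0.0518, 0.0000.
ρ(T) = max|λ| = 0.2969; 0.2969 < 1 ⇒ converges.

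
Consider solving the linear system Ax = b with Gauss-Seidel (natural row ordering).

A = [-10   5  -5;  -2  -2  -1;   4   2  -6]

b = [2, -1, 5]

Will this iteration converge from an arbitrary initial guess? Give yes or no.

A = D + L + U where D = diag(-10, -2, -6).
Gauss-Seidel: T = -(D+L)⁻¹U, row 0 first, T[0,2] = -(-5)/(-10) = -0.5000; later rows by forward substitution.
  T[0,:] = [+0.0000  +0.5000  -0.5000]
  T[1,:] = [+0.0000  -0.5000  +0.0000]
  T[2,:] = [+0.0000  +0.1667  -0.3333]
|roots of det(T-λI)|: 0.5000, 0.3333, 0.0000.
ρ = 0.5000; 0.5000 < 1, so it converges for any x₀.

yes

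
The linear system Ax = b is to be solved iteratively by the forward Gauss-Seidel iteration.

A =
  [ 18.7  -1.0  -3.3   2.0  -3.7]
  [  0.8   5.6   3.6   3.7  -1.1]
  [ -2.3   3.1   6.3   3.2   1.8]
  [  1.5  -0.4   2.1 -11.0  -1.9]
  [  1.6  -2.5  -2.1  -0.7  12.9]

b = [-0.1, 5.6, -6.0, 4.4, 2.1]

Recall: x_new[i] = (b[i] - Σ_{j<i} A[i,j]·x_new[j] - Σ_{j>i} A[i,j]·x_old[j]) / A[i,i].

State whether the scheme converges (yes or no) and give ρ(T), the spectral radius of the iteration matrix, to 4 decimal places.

yes, ρ = 0.3267

A = D + L + U where D = diag(18.7, 5.6, 6.3, -11, 12.9).
GS T = -(D+L)⁻¹U: row 0 first, T[0,2] = -(-3.3)/(18.7) = +0.1765; later rows by forward substitution.
  T[0,:] = [+0.0000 +0.0535 +0.1765 -0.1070 +0.1979]
  T[1,:] = [+0.0000 -0.0076 -0.6681 -0.6454 +0.1682]
  T[2,:] = [+0.0000 +0.0233 +0.3932 -0.2294 -0.2962]
  T[3,:] = [+0.0000 +0.0120 +0.1234 -0.0349 -0.2084]
  T[4,:] = [+0.0000 -0.0037 -0.0807 -0.1511 -0.0515]
moduli |λ_i(T)| = 0.3267, 0.1997, 0.1270, 0.0451, 0.0000.
spectral radius ρ = 0.3267; 0.3267 < 1, so it converges for any x₀.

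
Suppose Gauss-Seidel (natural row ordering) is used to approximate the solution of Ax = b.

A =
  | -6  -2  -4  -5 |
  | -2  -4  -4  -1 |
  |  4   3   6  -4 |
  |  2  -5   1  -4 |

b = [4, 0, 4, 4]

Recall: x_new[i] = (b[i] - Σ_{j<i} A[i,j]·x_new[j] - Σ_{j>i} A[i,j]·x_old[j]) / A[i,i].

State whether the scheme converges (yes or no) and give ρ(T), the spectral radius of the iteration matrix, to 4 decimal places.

Split A = D + L + U, D = diag(-6, -4, 6, -4).
GS T = -(D+L)⁻¹U: row 0 first, T[0,3] = -(-5)/(-6) = -0.8333; later rows by forward substitution.
  T[0,:] = [+0.0000 -0.3333 -0.6667 -0.8333]
  T[1,:] = [+0.0000 +0.1667 -0.6667 +0.1667]
  T[2,:] = [+0.0000 +0.1389 +0.7778 +1.1389]
  T[3,:] = [+0.0000 -0.3403 +0.6944 -0.3403]
|roots of det(T-λI)|: 1.3069, 0.5474, 0.1553, 0.0000.
ρ = 1.3069; 1.3069 > 1, so it fails to converge.

no, ρ = 1.3069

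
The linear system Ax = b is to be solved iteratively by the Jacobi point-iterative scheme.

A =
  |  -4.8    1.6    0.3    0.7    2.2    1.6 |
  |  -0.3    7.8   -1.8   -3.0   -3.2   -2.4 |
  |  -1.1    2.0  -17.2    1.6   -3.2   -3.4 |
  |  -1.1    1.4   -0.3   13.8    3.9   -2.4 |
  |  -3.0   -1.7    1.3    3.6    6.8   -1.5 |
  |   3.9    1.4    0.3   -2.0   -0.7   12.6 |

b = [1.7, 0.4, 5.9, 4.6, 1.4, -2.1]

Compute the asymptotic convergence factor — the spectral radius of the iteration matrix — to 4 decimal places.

0.6547

Split A = D + L + U, D = diag(-4.8, 7.8, -17.2, 13.8, 6.8, 12.6).
Jacobi T = -D⁻¹(L+U): T[1,4] = -(-3.2)/(7.8) = +0.4103; T[1,1] = 0.
  T[0,:] = [+0.0000, +0.3333, +0.0625, +0.1458, +0.4583, +0.3333]
  T[1,:] = [+0.0385, +0.0000, +0.2308, +0.3846, +0.4103, +0.3077]
  T[2,:] = [-0.0640, +0.1163, +0.0000, +0.0930, -0.1860, -0.1977]
  T[3,:] = [+0.0797, -0.1014, +0.0217, +0.0000, -0.2826, +0.1739]
  T[4,:] = [+0.4412, +0.2500, -0.1912, -0.5294, +0.0000, +0.2206]
  T[5,:] = [-0.3095, -0.1111, -0.0238, +0.1587, +0.0556, +0.0000]
|roots of det(T-λI)|: 0.6547, 0.5235, 0.3217, 0.3217, 0.3041, 0.0392.
spectral radius ρ = 0.6547; 0.6547 < 1 ⇒ converges.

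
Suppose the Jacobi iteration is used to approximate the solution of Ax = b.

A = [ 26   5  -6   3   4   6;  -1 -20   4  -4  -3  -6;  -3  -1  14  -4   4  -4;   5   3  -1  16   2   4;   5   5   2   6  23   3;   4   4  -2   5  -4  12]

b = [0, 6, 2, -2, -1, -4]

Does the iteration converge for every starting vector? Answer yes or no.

A = D + L + U where D = diag(26, -20, 14, 16, 23, 12).
T_J = -D⁻¹(L+U): T[1,3] = -(-4)/(-20) = -0.2000; T[1,1] = 0.
  T[0,:] = [+0.0000, -0.1923, +0.2308, -0.1154, -0.1538, -0.2308]
  T[1,:] = [-0.0500, +0.0000, +0.2000, -0.2000, -0.1500, -0.3000]
  T[2,:] = [+0.2143, +0.0714, +0.0000, +0.2857, -0.2857, +0.2857]
  T[3,:] = [-0.3125, -0.1875, +0.0625, +0.0000, -0.1250, -0.2500]
  T[4,:] = [-0.2174, -0.2174, -0.0870, -0.2609, +0.0000, -0.1304]
  T[5,:] = [-0.3333, -0.3333, +0.1667, -0.4167, +0.3333, +0.0000]
|eigenvalues of T|: 0.8692, 0.4207, 0.3056, 0.3056, 0.2506, 0.1327.
ρ = 0.8692; 0.8692 < 1 ⇒ converges.

yes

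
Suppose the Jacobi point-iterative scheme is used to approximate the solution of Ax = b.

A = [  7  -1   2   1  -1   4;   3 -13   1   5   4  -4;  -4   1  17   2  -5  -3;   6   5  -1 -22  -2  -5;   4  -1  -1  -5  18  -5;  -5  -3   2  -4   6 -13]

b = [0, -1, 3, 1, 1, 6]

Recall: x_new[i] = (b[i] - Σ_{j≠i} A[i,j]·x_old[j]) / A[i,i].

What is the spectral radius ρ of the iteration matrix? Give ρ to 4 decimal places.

0.8447

Split A = D + L + U, D = diag(7, -13, 17, -22, 18, -13).
T_J = -D⁻¹(L+U): T[5,1] = -(-3)/(-13) = -0.2308; T[5,5] = 0.
  T[0,:] = [+0.0000  +0.1429  -0.2857  -0.1429  +0.1429  -0.5714]
  T[1,:] = [+0.2308  +0.0000  +0.0769  +0.3846  +0.3077  -0.3077]
  T[2,:] = [+0.2353  -0.0588  +0.0000  -0.1176  +0.2941  +0.1765]
  T[3,:] = [+0.2727  +0.2273  -0.0455  +0.0000  -0.0909  -0.2273]
  T[4,:] = [-0.2222  +0.0556  +0.0556  +0.2778  +0.0000  +0.2778]
  T[5,:] = [-0.3846  -0.2308  +0.1538  -0.3077  +0.4615  +0.0000]
|λ(T)| sorted: 0.8447, 0.4656, 0.3627, 0.3627, 0.3186, 0.3103.
spectral radius ρ = 0.8447; 0.8447 < 1: convergent.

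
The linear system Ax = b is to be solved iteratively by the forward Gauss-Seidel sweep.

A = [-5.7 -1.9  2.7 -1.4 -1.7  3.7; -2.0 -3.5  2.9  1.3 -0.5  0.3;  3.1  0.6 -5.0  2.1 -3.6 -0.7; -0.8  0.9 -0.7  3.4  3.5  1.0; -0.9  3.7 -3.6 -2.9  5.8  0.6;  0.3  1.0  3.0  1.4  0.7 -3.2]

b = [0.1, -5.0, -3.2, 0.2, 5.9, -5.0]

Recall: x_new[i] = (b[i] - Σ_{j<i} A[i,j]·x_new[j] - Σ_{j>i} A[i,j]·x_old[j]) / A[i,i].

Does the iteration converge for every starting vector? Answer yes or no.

Let D = diag(-5.7, -3.5, -5, 3.4, 5.8, -3.2); L, U the strict triangles.
T_GS = -(D+L)⁻¹U: row 0 first, T[0,1] = -(-1.9)/(-5.7) = -0.3333; later rows by forward substitution.
  T[0,:] = [+0.0000  -0.3333  +0.4737  -0.2456  -0.2982  +0.6491]
  T[1,:] = [+0.0000  +0.1905  +0.5579  +0.5118  +0.0276  -0.2852]
  T[2,:] = [+0.0000  -0.1838  +0.3606  +0.3291  -0.9016  +0.2282]
  T[3,:] = [+0.0000  -0.1667  +0.0380  -0.1255  -1.2925  -0.0189]
  T[4,:] = [+0.0000  -0.3707  -0.0395  -0.2231  -1.2697  +0.3114]
  T[5,:] = [+0.0000  -0.2981  +0.5648  +0.3418  -1.7078  +0.2456]
|roots of det(T-λI)|: 1.1609, 0.3771, 0.3771, 0.0838, 0.0838, 0.0000.
spectral radius ρ = 1.1609; 1.1609 > 1, so it fails to converge.

no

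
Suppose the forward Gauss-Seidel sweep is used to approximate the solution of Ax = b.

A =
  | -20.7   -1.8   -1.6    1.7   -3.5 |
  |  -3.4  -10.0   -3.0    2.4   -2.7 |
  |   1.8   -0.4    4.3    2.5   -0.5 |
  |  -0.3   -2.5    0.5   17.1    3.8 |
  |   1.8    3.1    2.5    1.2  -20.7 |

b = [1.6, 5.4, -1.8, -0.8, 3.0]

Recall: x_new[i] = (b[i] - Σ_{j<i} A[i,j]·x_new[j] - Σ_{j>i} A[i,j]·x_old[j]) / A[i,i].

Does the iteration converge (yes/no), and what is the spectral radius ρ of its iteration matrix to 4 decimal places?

yes, ρ = 0.2095

A = D + L + U where D = diag(-20.7, -10, 4.3, 17.1, -20.7).
T_GS = -(D+L)⁻¹U: row 0 first, T[0,3] = -(1.7)/(-20.7) = +0.0821; later rows by forward substitution.
  T[0,:] = [+0.0000  -0.0870  -0.0773  +0.0821  -0.1691]
  T[1,:] = [+0.0000  +0.0296  -0.2737  +0.2121  -0.2125]
  T[2,:] = [+0.0000  +0.0392  +0.0069  -0.5960  +0.1673]
  T[3,:] = [+0.0000  +0.0017  -0.0416  +0.0499  -0.2611]
  T[4,:] = [+0.0000  +0.0017  -0.0493  -0.0302  -0.0415]
|roots of det(T-λI)|: 0.2095, 0.1667, 0.1667, 0.0503, 0.0000.
ρ(T) = max|λ| = 0.2095; 0.2095 < 1 ⇒ converges.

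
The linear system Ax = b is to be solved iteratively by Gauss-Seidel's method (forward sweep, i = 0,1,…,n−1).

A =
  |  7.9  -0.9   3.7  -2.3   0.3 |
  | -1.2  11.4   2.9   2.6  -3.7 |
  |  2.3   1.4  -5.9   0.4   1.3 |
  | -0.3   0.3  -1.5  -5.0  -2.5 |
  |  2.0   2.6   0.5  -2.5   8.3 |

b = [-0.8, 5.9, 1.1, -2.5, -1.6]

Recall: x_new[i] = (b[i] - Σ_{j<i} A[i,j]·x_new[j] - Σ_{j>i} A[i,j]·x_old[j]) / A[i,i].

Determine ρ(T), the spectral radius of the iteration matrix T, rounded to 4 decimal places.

0.5965

Let D = diag(7.9, 11.4, -5.9, -5, 8.3); L, U the strict triangles.
Gauss-Seidel: T = -(D+L)⁻¹U, row 0 first, T[0,3] = -(-2.3)/(7.9) = +0.2911; later rows by forward substitution.
  T[0,:] = [+0.0000  +0.1139  -0.4684  +0.2911  -0.0380]
  T[1,:] = [+0.0000  +0.0120  -0.3037  -0.1974  +0.3206]
  T[2,:] = [+0.0000  +0.0473  -0.2546  +0.1344  +0.2816]
  T[3,:] = [+0.0000  -0.0203  +0.0863  -0.0696  -0.5630]
  T[4,:] = [+0.0000  -0.0402  +0.2493  -0.0374  -0.2778]
eigenvalue magnitudes: 0.5965, 0.1586, 0.1586, 0.0158, 0.0000.
spectral radius ρ = 0.5965; 0.5965 < 1 ⇒ converges.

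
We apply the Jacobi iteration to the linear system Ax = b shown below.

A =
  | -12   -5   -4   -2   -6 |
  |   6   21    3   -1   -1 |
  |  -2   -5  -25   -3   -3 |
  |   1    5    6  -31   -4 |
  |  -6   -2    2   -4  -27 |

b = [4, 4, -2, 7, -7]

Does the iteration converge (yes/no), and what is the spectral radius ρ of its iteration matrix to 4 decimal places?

yes, ρ = 0.5314

A = D + L + U where D = diag(-12, 21, -25, -31, -27).
Jacobi: T = -D⁻¹(L+U), T[2,4] = -(-3)/(-25) = -0.1200; T[2,2] = 0.
  T[0,:] = [+0.0000, -0.4167, -0.3333, -0.1667, -0.5000]
  T[1,:] = [-0.2857, +0.0000, -0.1429, +0.0476, +0.0476]
  T[2,:] = [-0.0800, -0.2000, +0.0000, -0.1200, -0.1200]
  T[3,:] = [+0.0323, +0.1613, +0.1935, +0.0000, -0.1290]
  T[4,:] = [-0.2222, -0.0741, +0.0741, -0.1481, +0.0000]
eigenvalue magnitudes: 0.5314, 0.4125, 0.2278, 0.1810, 0.0721.
ρ = 0.5314; 0.5314 < 1, so it converges for any x₀.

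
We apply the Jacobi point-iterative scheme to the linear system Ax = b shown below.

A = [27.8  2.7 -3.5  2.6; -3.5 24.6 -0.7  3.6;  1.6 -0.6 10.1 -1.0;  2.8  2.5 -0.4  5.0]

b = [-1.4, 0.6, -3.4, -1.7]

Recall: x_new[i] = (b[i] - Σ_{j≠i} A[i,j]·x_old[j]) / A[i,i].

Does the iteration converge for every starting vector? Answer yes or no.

Let D = diag(27.8, 24.6, 10.1, 5); L, U the strict triangles.
T_J = -D⁻¹(L+U): T[2,1] = -(-0.6)/(10.1) = +0.0594; T[2,2] = 0.
  T[0,:] = [+0.0000, -0.0971, +0.1259, -0.0935]
  T[1,:] = [+0.1423, +0.0000, +0.0285, -0.1463]
  T[2,:] = [-0.1584, +0.0594, +0.0000, +0.0990]
  T[3,:] = [-0.5600, -0.5000, +0.0800, +0.0000]
|roots of det(T-λI)|: 0.3602, 0.2926, 0.0927, 0.0927.
spectral radius ρ = 0.3602; 0.3602 < 1, so it converges for any x₀.

yes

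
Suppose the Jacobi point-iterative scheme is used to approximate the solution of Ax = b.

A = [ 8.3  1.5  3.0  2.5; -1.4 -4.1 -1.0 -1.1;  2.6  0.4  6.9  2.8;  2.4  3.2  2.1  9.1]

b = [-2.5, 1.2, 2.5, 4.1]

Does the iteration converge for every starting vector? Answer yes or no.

Split A = D + L + U, D = diag(8.3, -4.1, 6.9, 9.1).
Jacobi T = -D⁻¹(L+U): T[2,0] = -(2.6)/(6.9) = -0.3768; T[2,2] = 0.
  T[0,:] = [+0.0000, -0.1807, -0.3614, -0.3012]
  T[1,:] = [-0.3415, +0.0000, -0.2439, -0.2683]
  T[2,:] = [-0.3768, -0.0580, +0.0000, -0.4058]
  T[3,:] = [-0.2637, -0.3516, -0.2308, +0.0000]
eigenvalue magnitudes: 0.8454, 0.4022, 0.2388, 0.2388.
ρ(T) = max|λ| = 0.8454; 0.8454 < 1, so it converges for any x₀.

yes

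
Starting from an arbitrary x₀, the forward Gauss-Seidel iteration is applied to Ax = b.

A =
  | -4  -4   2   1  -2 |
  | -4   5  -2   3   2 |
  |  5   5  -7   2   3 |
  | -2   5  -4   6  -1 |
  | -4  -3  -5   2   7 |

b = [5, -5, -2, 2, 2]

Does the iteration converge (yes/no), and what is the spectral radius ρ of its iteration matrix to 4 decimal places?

no, ρ = 1.3810

Let D = diag(-4, 5, -7, 6, 7); L, U the strict triangles.
Gauss-Seidel: T = -(D+L)⁻¹U, row 0 first, T[0,2] = -(2)/(-4) = +0.5000; later rows by forward substitution.
  T[0,:] = [+0.0000 -1.0000 +0.5000 +0.2500 -0.5000]
  T[1,:] = [+0.0000 -0.8000 +0.8000 -0.4000 -0.8000]
  T[2,:] = [+0.0000 -1.2857 +0.9286 +0.1786 -0.5000]
  T[3,:] = [+0.0000 -0.5238 +0.1190 +0.5357 +0.3333]
  T[4,:] = [+0.0000 -1.6830 +1.2578 -0.0541 -1.0810]
moduli |λ_i(T)| = 1.3810, 0.9132, 0.1220, 0.0708, 0.0000.
ρ = 1.3810; 1.3810 > 1: divergent.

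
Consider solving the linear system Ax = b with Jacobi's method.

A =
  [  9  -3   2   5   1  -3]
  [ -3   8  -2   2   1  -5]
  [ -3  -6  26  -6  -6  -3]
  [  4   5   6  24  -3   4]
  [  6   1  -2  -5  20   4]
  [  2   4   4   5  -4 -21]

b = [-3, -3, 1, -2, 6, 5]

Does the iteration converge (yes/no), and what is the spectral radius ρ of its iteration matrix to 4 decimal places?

Write A = D+L+U with D = diag(9, 8, 26, 24, 20, -21).
Jacobi: T = -D⁻¹(L+U), T[4,5] = -(4)/(20) = -0.2000; T[4,4] = 0.
  T[0,:] = [+0.0000, +0.3333, -0.2222, -0.5556, -0.1111, +0.3333]
  T[1,:] = [+0.3750, +0.0000, +0.2500, -0.2500, -0.1250, +0.6250]
  T[2,:] = [+0.1154, +0.2308, +0.0000, +0.2308, +0.2308, +0.1154]
  T[3,:] = [-0.1667, -0.2083, -0.2500, +0.0000, +0.1250, -0.1667]
  T[4,:] = [-0.3000, -0.0500, +0.1000, +0.2500, +0.0000, -0.2000]
  T[5,:] = [+0.0952, +0.1905, +0.1905, +0.2381, -0.1905, +0.0000]
|λ(T)| sorted: 0.8481, 0.4720, 0.3984, 0.3984, 0.1814, 0.1814.
spectral radius ρ = 0.8481; 0.8481 < 1: convergent.

yes, ρ = 0.8481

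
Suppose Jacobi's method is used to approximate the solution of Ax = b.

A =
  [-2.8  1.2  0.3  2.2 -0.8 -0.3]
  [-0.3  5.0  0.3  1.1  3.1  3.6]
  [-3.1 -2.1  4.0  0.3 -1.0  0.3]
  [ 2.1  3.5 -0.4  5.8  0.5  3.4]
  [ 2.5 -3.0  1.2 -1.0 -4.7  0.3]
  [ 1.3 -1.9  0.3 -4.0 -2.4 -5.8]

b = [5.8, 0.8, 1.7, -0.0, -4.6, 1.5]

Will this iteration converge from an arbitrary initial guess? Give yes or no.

no

A = D + L + U where D = diag(-2.8, 5, 4, 5.8, -4.7, -5.8).
Jacobi T = -D⁻¹(L+U): T[4,5] = -(0.3)/(-4.7) = +0.0638; T[4,4] = 0.
  T[0,:] = [+0.0000, +0.4286, +0.1071, +0.7857, -0.2857, -0.1071]
  T[1,:] = [+0.0600, +0.0000, -0.0600, -0.2200, -0.6200, -0.7200]
  T[2,:] = [+0.7750, +0.5250, +0.0000, -0.0750, +0.2500, -0.0750]
  T[3,:] = [-0.3621, -0.6034, +0.0690, +0.0000, -0.0862, -0.5862]
  T[4,:] = [+0.5319, -0.6383, +0.2553, -0.2128, +0.0000, +0.0638]
  T[5,:] = [+0.2241, -0.3276, +0.0517, -0.6897, -0.4138, +0.0000]
|eigenvalues of T|: 1.3613, 0.8300, 0.8300, 0.5980, 0.2241, 0.2241.
spectral radius ρ = 1.3613; 1.3613 > 1 ⇒ diverges.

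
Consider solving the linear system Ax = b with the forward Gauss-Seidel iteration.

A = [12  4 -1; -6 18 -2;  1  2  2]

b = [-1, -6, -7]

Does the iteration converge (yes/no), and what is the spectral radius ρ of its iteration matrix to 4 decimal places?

yes, ρ = 0.3453

Split A = D + L + U, D = diag(12, 18, 2).
T_GS = -(D+L)⁻¹U: row 0 first, T[0,1] = -(4)/(12) = -0.3333; later rows by forward substitution.
  T[0,:] = [+0.0000 -0.3333 +0.0833]
  T[1,:] = [+0.0000 -0.1111 +0.1389]
  T[2,:] = [+0.0000 +0.2778 -0.1806]
|λ(T)| sorted: 0.3453, 0.0536, 0.0000.
ρ = 0.3453; 0.3453 < 1, so it converges for any x₀.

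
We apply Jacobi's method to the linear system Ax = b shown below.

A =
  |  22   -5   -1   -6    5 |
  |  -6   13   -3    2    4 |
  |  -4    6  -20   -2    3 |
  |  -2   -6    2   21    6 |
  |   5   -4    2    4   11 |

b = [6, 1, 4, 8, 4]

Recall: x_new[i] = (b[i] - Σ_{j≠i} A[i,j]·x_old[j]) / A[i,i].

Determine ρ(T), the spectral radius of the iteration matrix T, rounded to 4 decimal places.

A = D + L + U where D = diag(22, 13, -20, 21, 11).
Jacobi: T = -D⁻¹(L+U), T[2,3] = -(-2)/(-20) = -0.1000; T[2,2] = 0.
  T[0,:] = [+0.0000, +0.2273, +0.0455, +0.2727, -0.2273]
  T[1,:] = [+0.4615, +0.0000, +0.2308, -0.1538, -0.3077]
  T[2,:] = [-0.2000, +0.3000, +0.0000, -0.1000, +0.1500]
  T[3,:] = [+0.0952, +0.2857, -0.0952, +0.0000, -0.2857]
  T[4,:] = [-0.4545, +0.3636, -0.1818, -0.3636, +0.0000]
|λ(T)| sorted: 0.6009, 0.4962, 0.4962, 0.2527, 0.1508.
spectral radius ρ = 0.6009; 0.6009 < 1, so it converges for any x₀.

0.6009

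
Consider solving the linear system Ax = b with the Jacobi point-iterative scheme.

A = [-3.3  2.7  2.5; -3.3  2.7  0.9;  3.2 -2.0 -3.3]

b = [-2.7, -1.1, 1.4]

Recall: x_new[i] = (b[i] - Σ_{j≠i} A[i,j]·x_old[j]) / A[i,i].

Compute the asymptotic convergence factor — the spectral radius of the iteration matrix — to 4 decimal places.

1.5693

Diagonal D = diag(-3.3, 2.7, -3.3); L, U strict lower/upper.
Jacobi: T = -D⁻¹(L+U), T[0,2] = -(2.5)/(-3.3) = +0.7576; T[0,0] = 0.
  T[0,:] = [+0.0000 +0.8182 +0.7576]
  T[1,:] = [+1.2222 +0.0000 -0.3333]
  T[2,:] = [+0.9697 -0.6061 +0.0000]
moduli |λ_i(T)| = 1.5693, 1.0840, 0.4854.
ρ = 1.5693; 1.5693 > 1, so it fails to converge.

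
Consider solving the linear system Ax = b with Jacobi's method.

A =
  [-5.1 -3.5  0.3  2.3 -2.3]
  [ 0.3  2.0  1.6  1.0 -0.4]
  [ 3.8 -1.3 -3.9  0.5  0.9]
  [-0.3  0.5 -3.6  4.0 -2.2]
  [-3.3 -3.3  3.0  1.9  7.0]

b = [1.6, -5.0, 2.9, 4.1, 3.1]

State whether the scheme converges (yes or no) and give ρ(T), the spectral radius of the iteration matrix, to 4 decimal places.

Diagonal D = diag(-5.1, 2, -3.9, 4, 7); L, U strict lower/upper.
Jacobi: T = -D⁻¹(L+U), T[2,0] = -(3.8)/(-3.9) = +0.9744; T[2,2] = 0.
  T[0,:] = [+0.0000, -0.6863, +0.0588, +0.4510, -0.4510]
  T[1,:] = [-0.1500, +0.0000, -0.8000, -0.5000, +0.2000]
  T[2,:] = [+0.9744, -0.3333, +0.0000, +0.1282, +0.2308]
  T[3,:] = [+0.0750, -0.1250, +0.9000, +0.0000, +0.5500]
  T[4,:] = [+0.4714, +0.4714, -0.4286, -0.2714, +0.0000]
|roots of det(T-λI)|: 1.2967, 0.9651, 0.9651, 0.5869, 0.1008.
ρ = 1.2967; 1.2967 > 1, so it fails to converge.

no, ρ = 1.2967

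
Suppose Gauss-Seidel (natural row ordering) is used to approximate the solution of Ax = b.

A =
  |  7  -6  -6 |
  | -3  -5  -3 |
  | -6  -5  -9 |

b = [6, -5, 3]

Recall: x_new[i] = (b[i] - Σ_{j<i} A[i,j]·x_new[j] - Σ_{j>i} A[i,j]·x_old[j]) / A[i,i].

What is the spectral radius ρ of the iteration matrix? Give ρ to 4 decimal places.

Split A = D + L + U, D = diag(7, -5, -9).
GS T = -(D+L)⁻¹U: row 0 first, T[0,1] = -(-6)/(7) = +0.8571; later rows by forward substitution.
  T[0,:] = [+0.0000 +0.8571 +0.8571]
  T[1,:] = [+0.0000 -0.5143 -1.1143]
  T[2,:] = [+0.0000 -0.2857 +0.0476]
|eigenvalues of T|: 0.8637, 0.3970, 0.0000.
ρ(T) = max|λ| = 0.8637; 0.8637 < 1: convergent.

0.8637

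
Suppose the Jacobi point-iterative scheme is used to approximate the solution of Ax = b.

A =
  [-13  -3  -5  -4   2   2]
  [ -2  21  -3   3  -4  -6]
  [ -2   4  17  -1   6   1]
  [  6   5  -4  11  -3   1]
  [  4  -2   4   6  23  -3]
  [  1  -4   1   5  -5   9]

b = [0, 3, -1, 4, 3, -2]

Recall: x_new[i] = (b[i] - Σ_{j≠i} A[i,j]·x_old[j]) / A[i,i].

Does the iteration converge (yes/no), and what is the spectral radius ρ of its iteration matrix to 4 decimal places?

A = D + L + U where D = diag(-13, 21, 17, 11, 23, 9).
Jacobi T = -D⁻¹(L+U): T[3,5] = -(1)/(11) = -0.0909; T[3,3] = 0.
  T[0,:] = [+0.0000 -0.2308 -0.3846 -0.3077 +0.1538 +0.1538]
  T[1,:] = [+0.0952 +0.0000 +0.1429 -0.1429 +0.1905 +0.2857]
  T[2,:] = [+0.1176 -0.2353 +0.0000 +0.0588 -0.3529 -0.0588]
  T[3,:] = [-0.5455 -0.4545 +0.3636 +0.0000 +0.2727 -0.0909]
  T[4,:] = [-0.1739 +0.0870 -0.1739 -0.2609 +0.0000 +0.1304]
  T[5,:] = [-0.1111 +0.4444 -0.1111 -0.5556 +0.5556 +0.0000]
|eigenvalues of T|: 0.8626, 0.5003, 0.5003, 0.3806, 0.3055, 0.3055.
ρ(T) = max|λ| = 0.8626; 0.8626 < 1 ⇒ converges.

yes, ρ = 0.8626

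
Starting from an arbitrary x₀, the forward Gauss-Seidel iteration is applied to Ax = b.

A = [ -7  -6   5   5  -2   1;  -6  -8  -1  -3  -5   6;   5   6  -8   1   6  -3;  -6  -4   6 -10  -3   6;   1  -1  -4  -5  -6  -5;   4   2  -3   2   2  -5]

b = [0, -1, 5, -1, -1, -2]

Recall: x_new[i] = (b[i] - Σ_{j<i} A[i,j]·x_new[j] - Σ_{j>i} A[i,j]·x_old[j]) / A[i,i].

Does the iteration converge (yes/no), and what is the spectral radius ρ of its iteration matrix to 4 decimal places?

no, ρ = 1.3603

Split A = D + L + U, D = diag(-7, -8, -8, -10, -6, -5).
Gauss-Seidel: T = -(D+L)⁻¹U, row 0 first, T[0,2] = -(5)/(-7) = +0.7143; later rows by forward substitution.
  T[0,:] = [+0.0000, -0.8571, +0.7143, +0.7143, -0.2857, +0.1429]
  T[1,:] = [+0.0000, +0.6429, -0.6607, -0.9107, -0.4107, +0.6429]
  T[2,:] = [+0.0000, -0.0536, -0.0491, -0.1116, +0.2634, +0.1964]
  T[3,:] = [+0.0000, +0.2250, -0.1938, -0.1313, +0.1938, +0.3750]
  T[4,:] = [+0.0000, -0.4018, +0.4234, +0.4546, -0.3162, -1.3601]
  T[5,:] = [+0.0000, -0.4671, +0.4285, +0.4035, -0.5999, -0.1405]
moduli |λ_i(T)| = 1.3603, 0.7712, 0.7712, 0.0666, 0.0497, 0.0000.
ρ = 1.3603; 1.3603 > 1 ⇒ diverges.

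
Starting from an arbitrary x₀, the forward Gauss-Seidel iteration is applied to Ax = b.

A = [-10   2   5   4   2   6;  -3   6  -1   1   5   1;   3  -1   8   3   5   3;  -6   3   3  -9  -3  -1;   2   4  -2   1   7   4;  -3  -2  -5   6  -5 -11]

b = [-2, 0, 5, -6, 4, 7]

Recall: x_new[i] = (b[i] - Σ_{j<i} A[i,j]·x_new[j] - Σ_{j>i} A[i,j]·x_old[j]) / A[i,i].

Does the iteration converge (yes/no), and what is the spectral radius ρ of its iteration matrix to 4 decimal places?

no, ρ = 1.2094

Diagonal D = diag(-10, 6, 8, -9, 7, -11); L, U strict lower/upper.
T_GS = -(D+L)⁻¹U: row 0 first, T[0,1] = -(2)/(-10) = +0.2000; later rows by forward substitution.
  T[0,:] = [+0.0000, +0.2000, +0.5000, +0.4000, +0.2000, +0.6000]
  T[1,:] = [+0.0000, +0.1000, +0.4167, +0.0333, -0.7333, +0.1333]
  T[2,:] = [+0.0000, -0.0625, -0.1354, -0.5208, -0.7917, -0.5833]
  T[3,:] = [+0.0000, -0.1208, -0.2396, -0.4292, -0.9750, -0.6611]
  T[4,:] = [+0.0000, -0.1149, -0.3854, -0.2208, +0.2750, -0.8913]
  T[5,:] = [+0.0000, -0.0580, -0.1061, -0.0121, -0.2182, +0.1218]
|eigenvalues of T|: 1.2094, 0.8097, 0.3022, 0.0640, 0.0343, 0.0000.
spectral radius ρ = 1.2094; 1.2094 > 1: divergent.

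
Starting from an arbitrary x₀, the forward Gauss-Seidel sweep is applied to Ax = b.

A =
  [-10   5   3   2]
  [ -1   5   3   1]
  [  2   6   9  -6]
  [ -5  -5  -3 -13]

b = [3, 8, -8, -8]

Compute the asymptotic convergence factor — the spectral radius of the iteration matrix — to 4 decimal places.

Write A = D+L+U with D = diag(-10, 5, 9, -13).
GS T = -(D+L)⁻¹U: row 0 first, T[0,1] = -(5)/(-10) = +0.5000; later rows by forward substitution.
  T[0,:] = [+0.0000 +0.5000 +0.3000 +0.2000]
  T[1,:] = [+0.0000 +0.1000 -0.5400 -0.1600]
  T[2,:] = [+0.0000 -0.1778 +0.2933 +0.7289]
  T[3,:] = [+0.0000 -0.1897 +0.0246 -0.1836]
eigenvalue magnitudes: 0.6651, 0.3401, 0.3401, 0.0000.
ρ(T) = max|λ| = 0.6651; 0.6651 < 1, so it converges for any x₀.

0.6651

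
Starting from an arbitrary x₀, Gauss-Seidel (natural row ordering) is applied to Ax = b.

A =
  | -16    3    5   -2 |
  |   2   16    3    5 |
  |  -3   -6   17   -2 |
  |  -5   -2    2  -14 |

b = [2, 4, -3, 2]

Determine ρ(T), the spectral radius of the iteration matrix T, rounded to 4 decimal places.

0.1775

A = D + L + U where D = diag(-16, 16, 17, -14).
Gauss-Seidel: T = -(D+L)⁻¹U, row 0 first, T[0,2] = -(5)/(-16) = +0.3125; later rows by forward substitution.
  T[0,:] = [+0.0000, +0.1875, +0.3125, -0.1250]
  T[1,:] = [+0.0000, -0.0234, -0.2266, -0.2969]
  T[2,:] = [+0.0000, +0.0248, -0.0248, -0.0092]
  T[3,:] = [+0.0000, -0.0601, -0.0828, +0.0857]
eigenvalue magnitudes: 0.1775, 0.0912, 0.0912, 0.0000.
ρ(T) = max|λ| = 0.1775; 0.1775 < 1, so it converges for any x₀.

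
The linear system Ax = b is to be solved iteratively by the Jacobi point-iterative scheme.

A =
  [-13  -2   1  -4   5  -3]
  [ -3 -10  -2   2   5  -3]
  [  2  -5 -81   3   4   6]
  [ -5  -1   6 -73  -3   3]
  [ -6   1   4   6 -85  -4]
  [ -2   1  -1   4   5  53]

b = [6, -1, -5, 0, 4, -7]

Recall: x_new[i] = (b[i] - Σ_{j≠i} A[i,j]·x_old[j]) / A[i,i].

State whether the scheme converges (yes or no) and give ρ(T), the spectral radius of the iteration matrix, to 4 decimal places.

Split A = D + L + U, D = diag(-13, -10, -81, -73, -85, 53).
T_J = -D⁻¹(L+U): T[4,2] = -(4)/(-85) = +0.0471; T[4,4] = 0.
  T[0,:] = [+0.0000  -0.1538  +0.0769  -0.3077  +0.3846  -0.2308]
  T[1,:] = [-0.3000  +0.0000  -0.2000  +0.2000  +0.5000  -0.3000]
  T[2,:] = [+0.0247  -0.0617  +0.0000  +0.0370  +0.0494  +0.0741]
  T[3,:] = [-0.0685  -0.0137  +0.0822  +0.0000  -0.0411  +0.0411]
  T[4,:] = [-0.0706  +0.0118  +0.0471  +0.0706  +0.0000  -0.0471]
  T[5,:] = [+0.0377  -0.0189  +0.0189  -0.0755  -0.0943  +0.0000]
|eigenvalues of T|: 0.2309, 0.1902, 0.1902, 0.1580, 0.1580, 0.0534.
ρ(T) = max|λ| = 0.2309; 0.2309 < 1 ⇒ converges.

yes, ρ = 0.2309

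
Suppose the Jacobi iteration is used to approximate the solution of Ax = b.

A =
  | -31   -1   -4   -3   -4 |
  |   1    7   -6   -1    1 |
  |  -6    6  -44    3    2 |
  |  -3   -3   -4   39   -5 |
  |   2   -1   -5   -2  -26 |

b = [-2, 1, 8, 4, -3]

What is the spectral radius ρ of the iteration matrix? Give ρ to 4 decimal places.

Let D = diag(-31, 7, -44, 39, -26); L, U the strict triangles.
T_J = -D⁻¹(L+U): T[0,1] = -(-1)/(-31) = -0.0323; T[0,0] = 0.
  T[0,:] = [+0.0000 -0.0323 -0.1290 -0.0968 -0.1290]
  T[1,:] = [-0.1429 +0.0000 +0.8571 +0.1429 -0.1429]
  T[2,:] = [-0.1364 +0.1364 +0.0000 +0.0682 +0.0455]
  T[3,:] = [+0.0769 +0.0769 +0.1026 +0.0000 +0.1282]
  T[4,:] = [+0.0769 -0.0385 -0.1923 -0.0769 +0.0000]
|eigenvalues of T|: 0.4051, 0.3392, 0.1247, 0.1247, 0.0055.
spectral radius ρ = 0.4051; 0.4051 < 1 ⇒ converges.

0.4051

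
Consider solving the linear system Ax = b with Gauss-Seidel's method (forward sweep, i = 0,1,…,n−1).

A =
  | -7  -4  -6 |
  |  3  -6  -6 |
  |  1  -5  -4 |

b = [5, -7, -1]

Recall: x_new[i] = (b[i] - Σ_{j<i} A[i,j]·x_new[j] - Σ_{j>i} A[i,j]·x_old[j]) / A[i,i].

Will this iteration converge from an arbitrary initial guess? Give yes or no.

no

Write A = D+L+U with D = diag(-7, -6, -4).
GS T = -(D+L)⁻¹U: row 0 first, T[0,1] = -(-4)/(-7) = -0.5714; later rows by forward substitution.
  T[0,:] = [+0.0000 -0.5714 -0.8571]
  T[1,:] = [+0.0000 -0.2857 -1.4286]
  T[2,:] = [+0.0000 +0.2143 +1.5714]
|eigenvalues of T|: 1.3886, 0.1029, 0.0000.
ρ = 1.3886; 1.3886 > 1: divergent.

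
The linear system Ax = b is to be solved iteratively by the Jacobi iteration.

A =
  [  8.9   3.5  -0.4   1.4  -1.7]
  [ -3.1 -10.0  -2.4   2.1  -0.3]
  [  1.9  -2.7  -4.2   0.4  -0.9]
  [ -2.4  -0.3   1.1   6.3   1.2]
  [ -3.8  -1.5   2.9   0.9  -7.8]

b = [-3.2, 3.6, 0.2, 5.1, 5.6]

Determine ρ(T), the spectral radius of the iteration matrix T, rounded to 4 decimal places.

A = D + L + U where D = diag(8.9, -10, -4.2, 6.3, -7.8).
Jacobi: T = -D⁻¹(L+U), T[3,4] = -(1.2)/(6.3) = -0.1905; T[3,3] = 0.
  T[0,:] = [+0.0000, -0.3933, +0.0449, -0.1573, +0.1910]
  T[1,:] = [-0.3100, +0.0000, -0.2400, +0.2100, -0.0300]
  T[2,:] = [+0.4524, -0.6429, +0.0000, +0.0952, -0.2143]
  T[3,:] = [+0.3810, +0.0476, -0.1746, +0.0000, -0.1905]
  T[4,:] = [-0.4872, -0.1923, +0.3718, +0.1154, +0.0000]
|eigenvalues of T|: 0.6455, 0.5309, 0.5309, 0.4543, 0.0482.
ρ(T) = max|λ| = 0.6455; 0.6455 < 1, so it converges for any x₀.

0.6455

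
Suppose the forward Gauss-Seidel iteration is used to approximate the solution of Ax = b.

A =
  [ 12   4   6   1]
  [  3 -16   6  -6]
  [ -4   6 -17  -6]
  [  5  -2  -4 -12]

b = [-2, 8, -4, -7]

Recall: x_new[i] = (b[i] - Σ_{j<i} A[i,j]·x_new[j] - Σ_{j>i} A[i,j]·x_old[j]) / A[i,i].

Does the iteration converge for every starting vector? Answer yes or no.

A = D + L + U where D = diag(12, -16, -17, -12).
T_GS = -(D+L)⁻¹U: row 0 first, T[0,1] = -(4)/(12) = -0.3333; later rows by forward substitution.
  T[0,:] = [+0.0000, -0.3333, -0.5000, -0.0833]
  T[1,:] = [+0.0000, -0.0625, +0.2812, -0.3906]
  T[2,:] = [+0.0000, +0.0564, +0.2169, -0.4712]
  T[3,:] = [+0.0000, -0.1473, -0.3275, +0.1874]
|roots of det(T-λI)|: 0.6888, 0.2319, 0.1151, 0.0000.
ρ(T) = max|λ| = 0.6888; 0.6888 < 1: convergent.

yes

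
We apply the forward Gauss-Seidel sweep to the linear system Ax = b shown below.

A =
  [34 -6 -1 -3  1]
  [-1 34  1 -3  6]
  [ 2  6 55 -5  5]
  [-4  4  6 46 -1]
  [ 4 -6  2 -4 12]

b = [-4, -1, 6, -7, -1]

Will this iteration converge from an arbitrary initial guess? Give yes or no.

Split A = D + L + U, D = diag(34, 34, 55, 46, 12).
Gauss-Seidel: T = -(D+L)⁻¹U, row 0 first, T[0,2] = -(-1)/(34) = +0.0294; later rows by forward substitution.
  T[0,:] = [+0.0000, +0.1765, +0.0294, +0.0882, -0.0294]
  T[1,:] = [+0.0000, +0.0052, -0.0285, +0.0908, -0.1773]
  T[2,:] = [+0.0000, -0.0070, +0.0020, +0.0778, -0.0705]
  T[3,:] = [+0.0000, +0.0158, +0.0048, -0.0104, +0.0438]
  T[4,:] = [+0.0000, -0.0498, -0.0228, -0.0004, -0.0525]
|λ(T)| sorted: 0.1501, 0.0736, 0.0176, 0.0176, 0.0000.
ρ(T) = max|λ| = 0.1501; 0.1501 < 1: convergent.

yes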